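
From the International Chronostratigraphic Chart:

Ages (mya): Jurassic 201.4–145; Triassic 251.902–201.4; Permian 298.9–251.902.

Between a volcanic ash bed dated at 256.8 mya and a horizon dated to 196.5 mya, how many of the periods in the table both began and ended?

256.8 Ma sits inside the Permian (298.9–251.902) and 196.5 Ma inside the Jurassic (201.4–145); neither of those is wholly between the two dates.
The listed periods lying completely between them are Triassic — 1 in all.

1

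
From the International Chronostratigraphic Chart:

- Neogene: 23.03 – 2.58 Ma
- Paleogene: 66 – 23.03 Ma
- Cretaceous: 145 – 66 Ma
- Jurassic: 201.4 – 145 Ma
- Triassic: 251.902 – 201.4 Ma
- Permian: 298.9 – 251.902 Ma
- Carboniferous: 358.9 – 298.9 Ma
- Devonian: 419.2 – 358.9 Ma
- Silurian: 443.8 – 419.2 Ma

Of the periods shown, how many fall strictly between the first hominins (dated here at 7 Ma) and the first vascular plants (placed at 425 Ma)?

The older date is 425 Ma and the younger is 7 Ma.
Periods with start < 425 and end > 7 Ma: Devonian (419.2–358.9), Carboniferous (358.9–298.9), Permian (298.9–251.902), Triassic (251.902–201.4), Jurassic (201.4–145), Cretaceous (145–66), Paleogene (66–23.03).
That is 7 complete periods.

7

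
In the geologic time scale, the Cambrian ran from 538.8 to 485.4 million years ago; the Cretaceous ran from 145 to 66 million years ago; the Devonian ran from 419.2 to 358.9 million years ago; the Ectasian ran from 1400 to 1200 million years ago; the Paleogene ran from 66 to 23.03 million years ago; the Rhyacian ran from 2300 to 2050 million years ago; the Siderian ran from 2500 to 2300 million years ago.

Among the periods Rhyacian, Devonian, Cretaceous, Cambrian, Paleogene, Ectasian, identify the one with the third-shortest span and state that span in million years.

Devonian, 60.3 million years

Durations: Rhyacian 250; Devonian 60.3; Cretaceous 79; Cambrian 53.4; Paleogene 42.97; Ectasian 200 Myr.
Sorted shortest-first: Paleogene (42.97), Cambrian (53.4), Devonian (60.3), Cretaceous (79), Ectasian (200), Rhyacian (250).
The third shortest is Devonian at 60.3 Myr.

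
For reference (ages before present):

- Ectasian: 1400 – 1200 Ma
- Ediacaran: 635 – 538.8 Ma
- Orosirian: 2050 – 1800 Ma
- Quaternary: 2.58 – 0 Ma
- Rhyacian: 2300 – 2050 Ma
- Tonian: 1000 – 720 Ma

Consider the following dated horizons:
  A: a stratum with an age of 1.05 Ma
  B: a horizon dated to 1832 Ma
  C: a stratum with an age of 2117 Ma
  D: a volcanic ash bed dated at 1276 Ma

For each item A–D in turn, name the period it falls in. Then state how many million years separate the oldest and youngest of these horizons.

A — Quaternary; B — Orosirian; C — Rhyacian; D — Ectasian; span 2115.95 million years

Match each age against the start–end ranges in the excerpt: A = 1.05 Ma → Quaternary (2.58–0); B = 1832 Ma → Orosirian (2050–1800); C = 2117 Ma → Rhyacian (2300–2050); D = 1276 Ma → Ectasian (1400–1200).
The largest age is 2117 Ma and the smallest is 1.05 Ma; their difference is 2115.95 Myr.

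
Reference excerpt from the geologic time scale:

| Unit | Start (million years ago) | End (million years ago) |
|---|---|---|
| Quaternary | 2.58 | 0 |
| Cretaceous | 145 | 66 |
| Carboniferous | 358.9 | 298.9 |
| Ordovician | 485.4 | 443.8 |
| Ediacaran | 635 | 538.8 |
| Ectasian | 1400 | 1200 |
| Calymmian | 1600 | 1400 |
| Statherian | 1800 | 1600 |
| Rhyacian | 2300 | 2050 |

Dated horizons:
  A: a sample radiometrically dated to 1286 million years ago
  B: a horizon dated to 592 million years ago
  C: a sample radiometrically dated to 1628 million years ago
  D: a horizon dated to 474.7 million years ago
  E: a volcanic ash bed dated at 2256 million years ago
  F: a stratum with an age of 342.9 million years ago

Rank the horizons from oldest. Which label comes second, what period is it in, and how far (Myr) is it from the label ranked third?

Sorted oldest-first by Ma: E (2256), C (1628), A (1286), B (592), D (474.7), F (342.9).
The second oldest is C at 1628 Ma, which lies in 1800–1600 Ma: the Statherian.
The third oldest is A at 1286 Ma; separation = |1628 − 1286| = 342 Myr.

C, in the Statherian; 342 million years to A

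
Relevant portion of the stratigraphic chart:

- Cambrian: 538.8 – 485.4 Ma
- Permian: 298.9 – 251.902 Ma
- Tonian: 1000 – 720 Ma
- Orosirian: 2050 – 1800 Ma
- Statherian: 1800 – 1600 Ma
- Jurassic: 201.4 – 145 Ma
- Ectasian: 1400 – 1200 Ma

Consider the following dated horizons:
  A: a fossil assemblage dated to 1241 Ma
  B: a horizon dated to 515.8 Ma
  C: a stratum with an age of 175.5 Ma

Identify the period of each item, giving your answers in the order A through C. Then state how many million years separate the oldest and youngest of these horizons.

A — Ectasian; B — Cambrian; C — Jurassic; span 1065.5 million years

Match each age against the start–end ranges in the excerpt: A = 1241 Ma → Ectasian (1400–1200); B = 515.8 Ma → Cambrian (538.8–485.4); C = 175.5 Ma → Jurassic (201.4–145).
The largest age is 1241 Ma and the smallest is 175.5 Ma; their difference is 1065.5 Myr.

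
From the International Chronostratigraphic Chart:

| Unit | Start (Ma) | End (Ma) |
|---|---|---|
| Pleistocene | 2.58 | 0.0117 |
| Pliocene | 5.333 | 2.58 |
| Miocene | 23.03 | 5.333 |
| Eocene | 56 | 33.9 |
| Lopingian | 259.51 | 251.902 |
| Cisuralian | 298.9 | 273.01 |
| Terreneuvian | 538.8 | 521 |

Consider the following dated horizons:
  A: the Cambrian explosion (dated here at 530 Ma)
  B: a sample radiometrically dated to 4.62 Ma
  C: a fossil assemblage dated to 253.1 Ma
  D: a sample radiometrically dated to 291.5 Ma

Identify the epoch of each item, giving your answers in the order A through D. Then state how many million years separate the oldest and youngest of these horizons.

Match each age against the start–end ranges in the excerpt: A = 530 Ma → Terreneuvian (538.8–521); B = 4.62 Ma → Pliocene (5.333–2.58); C = 253.1 Ma → Lopingian (259.51–251.902); D = 291.5 Ma → Cisuralian (298.9–273.01).
The largest age is 530 Ma and the smallest is 4.62 Ma; their difference is 525.38 Myr.

A — Terreneuvian; B — Pliocene; C — Lopingian; D — Cisuralian; span 525.38 million years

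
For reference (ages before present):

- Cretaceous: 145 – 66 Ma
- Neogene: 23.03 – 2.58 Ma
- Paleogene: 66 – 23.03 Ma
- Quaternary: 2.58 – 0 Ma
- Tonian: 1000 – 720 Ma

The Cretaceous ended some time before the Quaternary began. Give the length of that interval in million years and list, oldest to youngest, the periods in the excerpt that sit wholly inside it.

63.42 million years; Paleogene, Neogene

End of Cretaceous = 66 Ma; start of Quaternary = 2.58 Ma.
Gap = 66 − 2.58 = 63.42 Myr.
Periods wholly inside 66–2.58 Ma: Paleogene (66–23.03), Neogene (23.03–2.58).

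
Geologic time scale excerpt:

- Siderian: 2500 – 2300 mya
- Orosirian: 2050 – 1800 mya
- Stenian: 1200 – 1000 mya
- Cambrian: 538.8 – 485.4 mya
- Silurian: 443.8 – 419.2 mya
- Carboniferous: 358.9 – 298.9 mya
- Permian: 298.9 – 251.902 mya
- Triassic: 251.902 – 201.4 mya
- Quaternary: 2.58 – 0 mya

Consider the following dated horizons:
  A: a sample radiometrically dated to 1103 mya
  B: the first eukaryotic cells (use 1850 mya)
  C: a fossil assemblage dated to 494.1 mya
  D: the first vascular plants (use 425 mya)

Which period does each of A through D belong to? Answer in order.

A — Stenian; B — Orosirian; C — Cambrian; D — Silurian

A: 1103 Ma lies in 1200–1000 Ma, so Stenian.
B: 1850 Ma lies in 2050–1800 Ma, so Orosirian.
C: 494.1 Ma lies in 538.8–485.4 Ma, so Cambrian.
D: 425 Ma lies in 443.8–419.2 Ma, so Silurian.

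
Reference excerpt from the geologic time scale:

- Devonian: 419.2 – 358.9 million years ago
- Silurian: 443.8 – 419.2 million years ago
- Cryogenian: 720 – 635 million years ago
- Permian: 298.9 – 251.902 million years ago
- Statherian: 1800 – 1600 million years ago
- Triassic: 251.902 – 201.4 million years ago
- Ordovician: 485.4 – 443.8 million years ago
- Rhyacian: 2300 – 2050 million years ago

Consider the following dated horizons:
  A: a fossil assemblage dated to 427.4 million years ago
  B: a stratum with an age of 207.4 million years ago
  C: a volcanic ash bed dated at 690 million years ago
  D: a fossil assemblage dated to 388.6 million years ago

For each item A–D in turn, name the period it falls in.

A — Silurian; B — Triassic; C — Cryogenian; D — Devonian

A: 427.4 Ma lies in 443.8–419.2 Ma, so Silurian.
B: 207.4 Ma lies in 251.902–201.4 Ma, so Triassic.
C: 690 Ma lies in 720–635 Ma, so Cryogenian.
D: 388.6 Ma lies in 419.2–358.9 Ma, so Devonian.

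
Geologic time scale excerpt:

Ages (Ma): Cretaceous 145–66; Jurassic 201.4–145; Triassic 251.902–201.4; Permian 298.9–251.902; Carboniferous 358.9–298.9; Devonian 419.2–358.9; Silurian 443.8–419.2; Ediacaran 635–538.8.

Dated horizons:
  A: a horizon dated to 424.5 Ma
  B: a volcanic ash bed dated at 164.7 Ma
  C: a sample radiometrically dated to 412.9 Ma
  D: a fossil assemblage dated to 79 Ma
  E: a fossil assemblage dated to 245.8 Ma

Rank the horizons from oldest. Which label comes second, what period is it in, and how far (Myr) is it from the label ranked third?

Larger Ma means older, so oldest first: A 424.5 > C 412.9 > E 245.8 > B 164.7 > D 79.
Counting 2 along gives C (412.9 Ma); the excerpt puts that inside the Devonian, 419.2–358.9 Ma.
Next in line is E (245.8 Ma), and 412.9 − 245.8 = 167.1 Myr.

C, in the Devonian; 167.1 million years to E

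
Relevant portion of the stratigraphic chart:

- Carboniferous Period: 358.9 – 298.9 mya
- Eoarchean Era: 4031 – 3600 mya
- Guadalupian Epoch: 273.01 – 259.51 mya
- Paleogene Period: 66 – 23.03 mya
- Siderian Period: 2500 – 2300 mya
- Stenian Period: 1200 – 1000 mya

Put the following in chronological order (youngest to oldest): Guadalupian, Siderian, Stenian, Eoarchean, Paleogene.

Paleogene, then Guadalupian, then Stenian, then Siderian, then Eoarchean

The oldest of these is Eoarchean (starts 4031 Ma) and the youngest is Paleogene (ends 23.03 Ma).
In between, by decreasing start age: Siderian (2500), Stenian (1200), Guadalupian (273.01).
Listing youngest first means reversing that sequence.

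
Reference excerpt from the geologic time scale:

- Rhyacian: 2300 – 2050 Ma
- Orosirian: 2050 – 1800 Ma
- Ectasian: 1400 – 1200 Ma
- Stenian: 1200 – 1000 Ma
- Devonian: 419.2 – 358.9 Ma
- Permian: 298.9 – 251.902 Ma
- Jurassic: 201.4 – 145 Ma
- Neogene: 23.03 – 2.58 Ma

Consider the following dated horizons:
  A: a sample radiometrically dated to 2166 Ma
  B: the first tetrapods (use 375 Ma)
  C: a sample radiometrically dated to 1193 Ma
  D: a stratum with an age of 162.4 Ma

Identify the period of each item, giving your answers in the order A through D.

A — Rhyacian; B — Devonian; C — Stenian; D — Jurassic

Match each age against the start–end ranges in the excerpt: A = 2166 Ma → Rhyacian (2300–2050); B = 375 Ma → Devonian (419.2–358.9); C = 1193 Ma → Stenian (1200–1000); D = 162.4 Ma → Jurassic (201.4–145).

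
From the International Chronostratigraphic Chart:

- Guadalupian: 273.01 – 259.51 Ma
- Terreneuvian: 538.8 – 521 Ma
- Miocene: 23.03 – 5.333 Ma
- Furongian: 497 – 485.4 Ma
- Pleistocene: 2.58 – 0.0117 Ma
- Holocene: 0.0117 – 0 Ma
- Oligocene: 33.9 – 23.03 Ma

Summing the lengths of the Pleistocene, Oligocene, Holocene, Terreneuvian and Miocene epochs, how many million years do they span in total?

Duration is start − end for each: (2.58 − 0.0117) + (33.9 − 23.03) + (0.0117 − 0) + (538.8 − 521) + (23.03 − 5.333).
That is 2.5683 + 10.87 + 0.0117 + 17.8 + 17.697, which totals 48.947 million years.

48.947 million years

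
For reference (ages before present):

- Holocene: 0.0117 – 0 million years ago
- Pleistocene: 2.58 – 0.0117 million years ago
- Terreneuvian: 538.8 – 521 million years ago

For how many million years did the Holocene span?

0.0117 − 0 = 0.0117 million years.

0.0117 million years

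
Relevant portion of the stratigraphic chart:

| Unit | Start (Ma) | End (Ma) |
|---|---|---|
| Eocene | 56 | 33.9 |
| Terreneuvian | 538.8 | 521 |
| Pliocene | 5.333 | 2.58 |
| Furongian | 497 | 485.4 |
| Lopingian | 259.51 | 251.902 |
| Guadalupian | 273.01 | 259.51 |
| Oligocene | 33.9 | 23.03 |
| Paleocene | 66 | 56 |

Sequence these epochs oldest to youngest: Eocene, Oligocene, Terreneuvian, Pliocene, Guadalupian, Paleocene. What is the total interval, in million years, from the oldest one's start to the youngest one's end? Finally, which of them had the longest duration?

From the excerpt: Eocene 56–33.9; Oligocene 33.9–23.03; Terreneuvian 538.8–521; Pliocene 5.333–2.58; Guadalupian 273.01–259.51; Paleocene 66–56 (Ma).
Larger Ma is earlier, so the oldest is Terreneuvian and the youngest is Pliocene; oldest to youngest: Terreneuvian, Guadalupian, Paleocene, Eocene, Oligocene, Pliocene.
Oldest start 538.8 minus youngest end 2.58 gives 536.22 Myr overall.
Individual lengths (start − end): Oligocene 10.87; Guadalupian 13.5; Terreneuvian 17.8; Paleocene 10; Pliocene 2.753; Eocene 22.1. The largest is Eocene at 22.1 Myr.

Terreneuvian → Guadalupian → Paleocene → Eocene → Oligocene → Pliocene; total span 536.22 Myr; longest is Eocene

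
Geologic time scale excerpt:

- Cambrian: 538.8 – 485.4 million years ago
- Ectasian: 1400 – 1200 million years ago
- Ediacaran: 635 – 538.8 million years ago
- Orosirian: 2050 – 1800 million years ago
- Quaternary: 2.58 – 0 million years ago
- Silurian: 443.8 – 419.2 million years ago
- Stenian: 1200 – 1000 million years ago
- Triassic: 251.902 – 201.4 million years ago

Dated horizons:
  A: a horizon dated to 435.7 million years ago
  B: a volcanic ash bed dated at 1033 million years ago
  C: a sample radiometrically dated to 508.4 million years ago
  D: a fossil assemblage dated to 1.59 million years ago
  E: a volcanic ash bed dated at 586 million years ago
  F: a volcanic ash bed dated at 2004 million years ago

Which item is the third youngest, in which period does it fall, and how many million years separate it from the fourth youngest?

C, in the Cambrian; 77.6 million years to E

Sorted youngest-first by Ma: D (1.59), A (435.7), C (508.4), E (586), B (1033), F (2004).
The third youngest is C at 508.4 Ma, which lies in 538.8–485.4 Ma: the Cambrian.
The fourth youngest is E at 586 Ma; separation = |508.4 − 586| = 77.6 Myr.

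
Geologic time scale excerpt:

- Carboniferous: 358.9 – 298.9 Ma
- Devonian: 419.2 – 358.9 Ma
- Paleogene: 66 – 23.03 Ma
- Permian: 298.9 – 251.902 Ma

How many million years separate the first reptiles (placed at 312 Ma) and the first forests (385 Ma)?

73 million years

385 − 312 = 73 million years.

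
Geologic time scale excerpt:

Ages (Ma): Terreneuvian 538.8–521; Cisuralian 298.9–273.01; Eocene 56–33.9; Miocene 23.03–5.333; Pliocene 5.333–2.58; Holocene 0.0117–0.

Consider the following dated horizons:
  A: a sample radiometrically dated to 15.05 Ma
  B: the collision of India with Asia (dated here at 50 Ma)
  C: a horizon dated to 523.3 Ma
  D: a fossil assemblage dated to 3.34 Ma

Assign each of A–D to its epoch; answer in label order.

Match each age against the start–end ranges in the excerpt: A = 15.05 Ma → Miocene (23.03–5.333); B = 50 Ma → Eocene (56–33.9); C = 523.3 Ma → Terreneuvian (538.8–521); D = 3.34 Ma → Pliocene (5.333–2.58).

A — Miocene; B — Eocene; C — Terreneuvian; D — Pliocene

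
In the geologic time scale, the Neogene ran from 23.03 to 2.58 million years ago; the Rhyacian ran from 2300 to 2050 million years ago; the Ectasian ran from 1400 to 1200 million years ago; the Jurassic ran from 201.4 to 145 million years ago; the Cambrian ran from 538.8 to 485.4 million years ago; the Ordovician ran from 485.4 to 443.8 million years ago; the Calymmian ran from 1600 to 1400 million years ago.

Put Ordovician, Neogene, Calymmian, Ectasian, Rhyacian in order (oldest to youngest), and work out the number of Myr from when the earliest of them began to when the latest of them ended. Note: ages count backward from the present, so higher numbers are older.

Rhyacian → Calymmian → Ectasian → Ordovician → Neogene; total span 2297.42 Myr

From the excerpt: Ordovician 485.4–443.8; Neogene 23.03–2.58; Calymmian 1600–1400; Ectasian 1400–1200; Rhyacian 2300–2050 (Ma).
Larger Ma is earlier, so the oldest is Rhyacian and the youngest is Neogene; oldest to youngest: Rhyacian, Calymmian, Ectasian, Ordovician, Neogene.
Oldest start 2300 minus youngest end 2.58 gives 2297.42 Myr overall.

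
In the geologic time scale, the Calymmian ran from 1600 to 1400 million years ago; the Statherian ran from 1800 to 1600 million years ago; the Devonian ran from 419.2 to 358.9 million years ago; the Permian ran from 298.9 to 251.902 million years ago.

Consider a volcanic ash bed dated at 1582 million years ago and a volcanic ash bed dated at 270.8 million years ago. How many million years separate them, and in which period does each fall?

1311.2 million years apart; the first in the Calymmian, the second in the Permian

Elapsed time: 1582 − 270.8 = 1311.2 Myr.
1582 Ma lies within 1600–1400 Ma: Calymmian.
270.8 Ma lies within 298.9–251.902 Ma: Permian.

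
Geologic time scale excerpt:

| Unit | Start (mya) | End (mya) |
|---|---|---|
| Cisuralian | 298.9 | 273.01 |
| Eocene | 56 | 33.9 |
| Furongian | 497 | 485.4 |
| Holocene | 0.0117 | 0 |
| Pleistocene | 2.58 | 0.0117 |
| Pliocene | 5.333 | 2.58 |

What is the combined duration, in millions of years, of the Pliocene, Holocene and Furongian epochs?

Each duration: Pliocene = 2.753; Holocene = 0.0117; Furongian = 11.6.
Sum: 2.753 + 0.0117 + 11.6 = 14.3647 Myr.

14.3647 million years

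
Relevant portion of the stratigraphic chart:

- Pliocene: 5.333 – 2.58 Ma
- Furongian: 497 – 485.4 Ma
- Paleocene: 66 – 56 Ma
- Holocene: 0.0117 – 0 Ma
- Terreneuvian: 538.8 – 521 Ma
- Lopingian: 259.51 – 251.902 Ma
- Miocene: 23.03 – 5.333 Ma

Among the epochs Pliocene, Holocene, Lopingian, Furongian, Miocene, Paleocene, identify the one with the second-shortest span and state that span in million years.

Durations: Pliocene 2.753; Holocene 0.0117; Lopingian 7.608; Furongian 11.6; Miocene 17.697; Paleocene 10 Myr.
Sorted shortest-first: Holocene (0.0117), Pliocene (2.753), Lopingian (7.608), Paleocene (10), Furongian (11.6), Miocene (17.697).
The second shortest is Pliocene at 2.753 Myr.

Pliocene, 2.753 million years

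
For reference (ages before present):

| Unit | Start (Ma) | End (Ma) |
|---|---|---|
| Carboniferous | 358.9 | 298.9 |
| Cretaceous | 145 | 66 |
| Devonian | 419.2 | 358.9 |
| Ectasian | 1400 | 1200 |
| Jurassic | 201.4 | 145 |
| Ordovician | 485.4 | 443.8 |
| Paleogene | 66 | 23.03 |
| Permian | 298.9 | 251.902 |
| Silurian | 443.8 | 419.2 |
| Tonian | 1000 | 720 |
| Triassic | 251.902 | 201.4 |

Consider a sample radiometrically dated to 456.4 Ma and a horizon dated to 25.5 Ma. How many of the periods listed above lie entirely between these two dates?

7

The older date is 456.4 Ma and the younger is 25.5 Ma.
Periods with start < 456.4 and end > 25.5 Ma: Silurian (443.8–419.2), Devonian (419.2–358.9), Carboniferous (358.9–298.9), Permian (298.9–251.902), Triassic (251.902–201.4), Jurassic (201.4–145), Cretaceous (145–66).
That is 7 complete periods.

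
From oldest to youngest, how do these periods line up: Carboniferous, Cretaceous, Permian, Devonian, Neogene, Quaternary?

Devonian, Carboniferous, Permian, Cretaceous, Neogene, Quaternary

Group by era (each group listed oldest first) — Paleozoic: Devonian, Carboniferous, Permian; Mesozoic: Cretaceous; Cenozoic: Neogene, Quaternary. The eras run Paleozoic → Mesozoic → Cenozoic. Concatenating the groups in that era order gives oldest to youngest directly.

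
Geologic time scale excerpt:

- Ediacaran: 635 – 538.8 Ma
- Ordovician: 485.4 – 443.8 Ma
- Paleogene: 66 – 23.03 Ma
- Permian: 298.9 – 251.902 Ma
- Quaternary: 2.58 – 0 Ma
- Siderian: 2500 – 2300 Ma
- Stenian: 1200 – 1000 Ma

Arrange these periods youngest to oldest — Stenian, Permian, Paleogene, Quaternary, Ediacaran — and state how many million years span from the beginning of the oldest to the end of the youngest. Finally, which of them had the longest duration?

Quaternary, Paleogene, Permian, Ediacaran, Stenian; total span 1200 Myr; longest is Stenian

From the excerpt: Stenian 1200–1000; Permian 298.9–251.902; Paleogene 66–23.03; Quaternary 2.58–0; Ediacaran 635–538.8 (Ma).
Larger Ma is earlier, so the oldest is Stenian and the youngest is Quaternary; youngest to oldest: Quaternary, Paleogene, Permian, Ediacaran, Stenian.
Oldest start 1200 minus youngest end 0 gives 1200 Myr overall.
Individual lengths (start − end): Stenian 200; Paleogene 42.97; Quaternary 2.58; Permian 46.998; Ediacaran 96.2. The largest is Stenian at 200 Myr.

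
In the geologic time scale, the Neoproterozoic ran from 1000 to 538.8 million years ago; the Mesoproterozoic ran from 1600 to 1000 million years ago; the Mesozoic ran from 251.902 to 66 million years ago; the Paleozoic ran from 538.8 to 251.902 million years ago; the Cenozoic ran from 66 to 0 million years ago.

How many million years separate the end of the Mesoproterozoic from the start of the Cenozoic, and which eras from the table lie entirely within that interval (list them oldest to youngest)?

934 million years; Neoproterozoic, Paleozoic, Mesozoic

End of Mesoproterozoic = 1000 Ma; start of Cenozoic = 66 Ma.
Gap = 1000 − 66 = 934 Myr.
Eras wholly inside 1000–66 Ma: Neoproterozoic (1000–538.8), Paleozoic (538.8–251.902), Mesozoic (251.902–66).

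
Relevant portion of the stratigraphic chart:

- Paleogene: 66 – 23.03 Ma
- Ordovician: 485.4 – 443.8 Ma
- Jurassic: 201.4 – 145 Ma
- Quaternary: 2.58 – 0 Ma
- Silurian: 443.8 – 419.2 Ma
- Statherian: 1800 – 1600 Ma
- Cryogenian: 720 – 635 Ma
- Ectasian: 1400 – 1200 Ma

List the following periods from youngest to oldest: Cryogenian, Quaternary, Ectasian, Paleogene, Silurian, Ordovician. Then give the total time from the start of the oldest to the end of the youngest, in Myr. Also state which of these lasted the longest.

Quaternary, Paleogene, Silurian, Ordovician, Cryogenian, Ectasian; total span 1400 Myr; longest is Ectasian

From the excerpt: Cryogenian 720–635; Quaternary 2.58–0; Ectasian 1400–1200; Paleogene 66–23.03; Silurian 443.8–419.2; Ordovician 485.4–443.8 (Ma).
Larger Ma is earlier, so the oldest is Ectasian and the youngest is Quaternary; youngest to oldest: Quaternary, Paleogene, Silurian, Ordovician, Cryogenian, Ectasian.
Oldest start 1400 minus youngest end 0 gives 1400 Myr overall.
Individual lengths (start − end): Paleogene 42.97; Quaternary 2.58; Ordovician 41.6; Silurian 24.6; Ectasian 200; Cryogenian 85. The largest is Ectasian at 200 Myr.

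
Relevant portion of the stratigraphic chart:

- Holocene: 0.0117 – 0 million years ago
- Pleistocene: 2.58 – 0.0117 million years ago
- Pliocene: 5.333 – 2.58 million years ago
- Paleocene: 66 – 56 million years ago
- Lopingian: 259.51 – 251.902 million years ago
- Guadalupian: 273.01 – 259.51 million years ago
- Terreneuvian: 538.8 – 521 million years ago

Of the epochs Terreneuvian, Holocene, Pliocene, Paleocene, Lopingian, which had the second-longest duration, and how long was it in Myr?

Paleocene, 10 million years

Durations: Terreneuvian 17.8; Holocene 0.0117; Pliocene 2.753; Paleocene 10; Lopingian 7.608 Myr.
Sorted longest-first: Terreneuvian (17.8), Paleocene (10), Lopingian (7.608), Pliocene (2.753), Holocene (0.0117).
The second longest is Paleocene at 10 Myr.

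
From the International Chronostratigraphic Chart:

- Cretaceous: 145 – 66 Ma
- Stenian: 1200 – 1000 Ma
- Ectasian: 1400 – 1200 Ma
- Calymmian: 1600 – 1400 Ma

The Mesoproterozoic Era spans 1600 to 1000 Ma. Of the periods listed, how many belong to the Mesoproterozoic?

Periods inside 1600–1000 Ma: Calymmian, Ectasian, Stenian — 3 in total.

3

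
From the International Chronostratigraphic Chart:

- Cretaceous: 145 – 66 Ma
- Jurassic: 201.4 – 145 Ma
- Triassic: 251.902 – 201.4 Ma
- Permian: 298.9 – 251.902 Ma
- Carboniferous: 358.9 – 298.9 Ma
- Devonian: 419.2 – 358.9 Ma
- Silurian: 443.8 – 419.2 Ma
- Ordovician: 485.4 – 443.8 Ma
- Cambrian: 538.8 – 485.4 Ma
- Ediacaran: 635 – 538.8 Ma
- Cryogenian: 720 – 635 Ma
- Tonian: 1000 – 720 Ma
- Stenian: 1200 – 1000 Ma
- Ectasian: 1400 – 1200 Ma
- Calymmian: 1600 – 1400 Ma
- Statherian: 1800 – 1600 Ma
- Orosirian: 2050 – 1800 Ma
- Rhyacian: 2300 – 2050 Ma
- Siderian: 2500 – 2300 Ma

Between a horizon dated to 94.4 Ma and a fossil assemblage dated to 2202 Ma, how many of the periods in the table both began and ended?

16

The older date is 2202 Ma and the younger is 94.4 Ma.
Periods with start < 2202 and end > 94.4 Ma: Orosirian (2050–1800), Statherian (1800–1600), Calymmian (1600–1400), Ectasian (1400–1200), Stenian (1200–1000), Tonian (1000–720), Cryogenian (720–635), Ediacaran (635–538.8), Cambrian (538.8–485.4), Ordovician (485.4–443.8), Silurian (443.8–419.2), Devonian (419.2–358.9), Carboniferous (358.9–298.9), Permian (298.9–251.902), Triassic (251.902–201.4), Jurassic (201.4–145).
That is 16 complete periods.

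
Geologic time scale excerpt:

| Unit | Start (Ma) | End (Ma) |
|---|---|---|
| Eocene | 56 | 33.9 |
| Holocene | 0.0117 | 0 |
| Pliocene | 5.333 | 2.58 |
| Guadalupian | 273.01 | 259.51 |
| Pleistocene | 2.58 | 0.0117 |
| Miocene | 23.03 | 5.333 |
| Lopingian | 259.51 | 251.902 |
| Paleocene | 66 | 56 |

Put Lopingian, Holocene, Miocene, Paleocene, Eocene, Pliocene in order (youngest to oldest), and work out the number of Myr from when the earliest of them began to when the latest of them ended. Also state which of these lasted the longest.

Start ages (Ma): Lopingian 259.51, Paleocene 66, Eocene 56, Miocene 23.03, Pliocene 5.333, Holocene 0.0117.
Ordered youngest to oldest: Holocene, Pliocene, Miocene, Eocene, Paleocene, Lopingian.
Span = 259.51 − 0 = 259.51 Myr.
Durations: Eocene 22.1, Paleocene 10, Lopingian 7.608, Pliocene 2.753, Holocene 0.0117, Miocene 17.697 → longest is Eocene (22.1 Myr).

Holocene, Pliocene, Miocene, Eocene, Paleocene, Lopingian; total span 259.51 Myr; longest is Eocene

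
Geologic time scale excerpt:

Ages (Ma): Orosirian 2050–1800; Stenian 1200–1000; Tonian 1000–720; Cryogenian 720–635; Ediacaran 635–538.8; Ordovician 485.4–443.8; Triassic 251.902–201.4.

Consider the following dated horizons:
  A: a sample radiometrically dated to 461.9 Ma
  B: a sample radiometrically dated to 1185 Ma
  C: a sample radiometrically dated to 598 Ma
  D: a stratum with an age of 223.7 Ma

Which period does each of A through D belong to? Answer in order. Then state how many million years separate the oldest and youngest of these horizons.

A: 461.9 Ma lies in 485.4–443.8 Ma, so Ordovician.
B: 1185 Ma lies in 1200–1000 Ma, so Stenian.
C: 598 Ma lies in 635–538.8 Ma, so Ediacaran.
D: 223.7 Ma lies in 251.902–201.4 Ma, so Triassic.
Oldest = 1185 Ma, youngest = 223.7 Ma → span 961.3 Myr.

A — Ordovician; B — Stenian; C — Ediacaran; D — Triassic; span 961.3 million years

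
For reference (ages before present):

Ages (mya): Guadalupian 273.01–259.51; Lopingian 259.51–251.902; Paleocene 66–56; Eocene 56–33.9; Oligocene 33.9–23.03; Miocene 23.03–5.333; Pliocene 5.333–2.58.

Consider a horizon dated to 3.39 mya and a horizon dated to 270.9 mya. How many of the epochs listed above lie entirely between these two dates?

270.9 Ma sits inside the Guadalupian (273.01–259.51) and 3.39 Ma inside the Pliocene (5.333–2.58); neither of those is wholly between the two dates.
The listed epochs lying completely between them are Lopingian, Paleocene, Eocene, Oligocene, Miocene — 5 in all.

5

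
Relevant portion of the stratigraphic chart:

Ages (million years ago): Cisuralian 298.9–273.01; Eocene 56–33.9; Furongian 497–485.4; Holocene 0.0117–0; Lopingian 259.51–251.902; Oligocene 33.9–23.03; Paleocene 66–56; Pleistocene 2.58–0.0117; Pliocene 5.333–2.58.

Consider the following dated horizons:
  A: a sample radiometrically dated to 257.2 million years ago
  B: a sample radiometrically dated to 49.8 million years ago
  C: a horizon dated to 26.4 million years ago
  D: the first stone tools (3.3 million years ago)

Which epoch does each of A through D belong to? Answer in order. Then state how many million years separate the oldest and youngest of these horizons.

A — Lopingian; B — Eocene; C — Oligocene; D — Pliocene; span 253.9 million years

Match each age against the start–end ranges in the excerpt: A = 257.2 Ma → Lopingian (259.51–251.902); B = 49.8 Ma → Eocene (56–33.9); C = 26.4 Ma → Oligocene (33.9–23.03); D = 3.3 Ma → Pliocene (5.333–2.58).
The largest age is 257.2 Ma and the smallest is 3.3 Ma; their difference is 253.9 Myr.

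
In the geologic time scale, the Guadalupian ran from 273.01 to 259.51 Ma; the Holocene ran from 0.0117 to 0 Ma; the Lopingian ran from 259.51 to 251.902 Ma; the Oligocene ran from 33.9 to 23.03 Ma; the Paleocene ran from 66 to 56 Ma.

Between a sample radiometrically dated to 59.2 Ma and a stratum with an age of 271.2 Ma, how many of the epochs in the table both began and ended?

The older date is 271.2 Ma and the younger is 59.2 Ma.
Epochs with start < 271.2 and end > 59.2 Ma: Lopingian (259.51–251.902).
That is 1 complete epoch.

1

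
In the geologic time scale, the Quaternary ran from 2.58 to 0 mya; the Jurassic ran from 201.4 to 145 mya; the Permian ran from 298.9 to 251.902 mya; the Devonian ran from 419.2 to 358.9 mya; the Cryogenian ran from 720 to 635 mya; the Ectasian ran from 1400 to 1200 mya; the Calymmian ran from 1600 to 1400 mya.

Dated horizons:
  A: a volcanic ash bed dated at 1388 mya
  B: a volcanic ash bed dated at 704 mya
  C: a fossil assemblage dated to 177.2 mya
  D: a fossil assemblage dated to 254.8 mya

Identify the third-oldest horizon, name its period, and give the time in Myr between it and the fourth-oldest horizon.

D, in the Permian; 77.6 million years to C

Larger Ma means older, so oldest first: A 1388 > B 704 > D 254.8 > C 177.2.
Counting 3 along gives D (254.8 Ma); the excerpt puts that inside the Permian, 298.9–251.902 Ma.
Next in line is C (177.2 Ma), and 254.8 − 177.2 = 77.6 Myr.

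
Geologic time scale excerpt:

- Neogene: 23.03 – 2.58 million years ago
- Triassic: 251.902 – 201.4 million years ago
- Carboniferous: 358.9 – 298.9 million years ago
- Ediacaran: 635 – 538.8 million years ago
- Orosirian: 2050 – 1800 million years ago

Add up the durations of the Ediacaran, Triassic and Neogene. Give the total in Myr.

Each duration: Ediacaran = 96.2; Triassic = 50.502; Neogene = 20.45.
Sum: 96.2 + 50.502 + 20.45 = 167.152 Myr.

167.152 million years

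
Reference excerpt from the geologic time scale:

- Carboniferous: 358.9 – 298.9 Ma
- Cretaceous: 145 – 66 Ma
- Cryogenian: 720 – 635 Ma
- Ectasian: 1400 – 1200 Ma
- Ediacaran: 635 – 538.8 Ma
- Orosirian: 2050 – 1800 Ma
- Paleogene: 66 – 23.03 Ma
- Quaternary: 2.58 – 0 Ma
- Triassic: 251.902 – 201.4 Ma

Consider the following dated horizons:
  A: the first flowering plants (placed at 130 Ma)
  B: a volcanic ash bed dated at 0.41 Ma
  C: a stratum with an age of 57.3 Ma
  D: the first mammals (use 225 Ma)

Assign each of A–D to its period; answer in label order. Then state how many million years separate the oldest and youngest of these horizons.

Match each age against the start–end ranges in the excerpt: A = 130 Ma → Cretaceous (145–66); B = 0.41 Ma → Quaternary (2.58–0); C = 57.3 Ma → Paleogene (66–23.03); D = 225 Ma → Triassic (251.902–201.4).
The largest age is 225 Ma and the smallest is 0.41 Ma; their difference is 224.59 Myr.

A — Cretaceous; B — Quaternary; C — Paleogene; D — Triassic; span 224.59 million years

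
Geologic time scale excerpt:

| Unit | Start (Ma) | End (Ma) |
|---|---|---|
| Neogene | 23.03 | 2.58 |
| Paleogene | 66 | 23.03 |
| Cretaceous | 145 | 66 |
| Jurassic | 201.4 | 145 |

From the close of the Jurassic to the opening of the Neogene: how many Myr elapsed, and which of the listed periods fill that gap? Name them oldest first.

121.97 million years; Cretaceous, Paleogene

End of Jurassic = 145 Ma; start of Neogene = 23.03 Ma.
Gap = 145 − 23.03 = 121.97 Myr.
Periods wholly inside 145–23.03 Ma: Cretaceous (145–66), Paleogene (66–23.03).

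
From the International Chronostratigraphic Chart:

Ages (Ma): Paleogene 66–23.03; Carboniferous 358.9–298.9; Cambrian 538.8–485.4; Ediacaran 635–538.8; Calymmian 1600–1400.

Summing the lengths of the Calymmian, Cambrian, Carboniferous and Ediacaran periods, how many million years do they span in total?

409.6 million years

Duration is start − end for each: (1600 − 1400) + (538.8 − 485.4) + (358.9 − 298.9) + (635 − 538.8).
That is 200 + 53.4 + 60 + 96.2, which totals 409.6 million years.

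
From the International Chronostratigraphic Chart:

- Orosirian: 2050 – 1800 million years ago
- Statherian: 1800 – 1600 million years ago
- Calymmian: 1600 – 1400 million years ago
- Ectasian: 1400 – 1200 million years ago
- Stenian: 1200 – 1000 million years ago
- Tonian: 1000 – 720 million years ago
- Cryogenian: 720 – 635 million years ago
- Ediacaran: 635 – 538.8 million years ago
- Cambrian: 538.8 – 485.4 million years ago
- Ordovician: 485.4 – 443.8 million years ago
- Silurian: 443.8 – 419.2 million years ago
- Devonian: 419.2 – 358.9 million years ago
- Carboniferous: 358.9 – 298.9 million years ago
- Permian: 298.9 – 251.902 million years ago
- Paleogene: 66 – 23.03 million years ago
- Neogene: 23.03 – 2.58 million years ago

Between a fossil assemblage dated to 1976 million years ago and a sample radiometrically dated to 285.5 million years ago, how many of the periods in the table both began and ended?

The older date is 1976 Ma and the younger is 285.5 Ma.
Periods with start < 1976 and end > 285.5 Ma: Statherian (1800–1600), Calymmian (1600–1400), Ectasian (1400–1200), Stenian (1200–1000), Tonian (1000–720), Cryogenian (720–635), Ediacaran (635–538.8), Cambrian (538.8–485.4), Ordovician (485.4–443.8), Silurian (443.8–419.2), Devonian (419.2–358.9), Carboniferous (358.9–298.9).
That is 12 complete periods.

12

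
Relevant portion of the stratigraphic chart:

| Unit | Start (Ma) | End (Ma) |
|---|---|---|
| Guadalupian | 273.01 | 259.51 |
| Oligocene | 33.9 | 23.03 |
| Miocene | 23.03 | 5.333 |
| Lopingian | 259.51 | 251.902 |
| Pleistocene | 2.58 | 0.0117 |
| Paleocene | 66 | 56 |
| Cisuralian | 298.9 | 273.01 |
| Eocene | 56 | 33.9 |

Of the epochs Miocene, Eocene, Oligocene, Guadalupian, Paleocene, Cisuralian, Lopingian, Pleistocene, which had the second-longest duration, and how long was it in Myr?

Start − end for each: Miocene 23.03 − 5.333 = 17.697; Eocene 56 − 33.9 = 22.1; Oligocene 33.9 − 23.03 = 10.87; Guadalupian 273.01 − 259.51 = 13.5; Paleocene 66 − 56 = 10; Cisuralian 298.9 − 273.01 = 25.89; Lopingian 259.51 − 251.902 = 7.608; Pleistocene 2.58 − 0.0117 = 2.5683.
Ranking these from longest: Cisuralian > Eocene > Miocene > Guadalupian > Oligocene > Paleocene > Lopingian > Pleistocene.
Position 2 in that ranking is Eocene, which lasted 22.1 Myr.

Eocene, 22.1 million years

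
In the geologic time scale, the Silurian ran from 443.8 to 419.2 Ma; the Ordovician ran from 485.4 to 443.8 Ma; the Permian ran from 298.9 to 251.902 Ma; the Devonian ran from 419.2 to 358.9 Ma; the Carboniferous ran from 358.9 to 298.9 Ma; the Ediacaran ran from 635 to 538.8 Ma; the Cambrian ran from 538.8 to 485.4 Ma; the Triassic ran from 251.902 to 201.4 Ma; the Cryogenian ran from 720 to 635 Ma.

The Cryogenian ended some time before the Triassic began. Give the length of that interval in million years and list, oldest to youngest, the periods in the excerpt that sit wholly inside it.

383.098 million years; Ediacaran, Cambrian, Ordovician, Silurian, Devonian, Carboniferous, Permian

The Cryogenian closes at 635 Ma and the Triassic opens at 251.902 Ma, so the interval is 635 − 251.902 = 383.098 Myr.
A period fits inside if it starts at or after 635 Ma and ends at or before 251.902 Ma; oldest first that gives Ediacaran, Cambrian, Ordovician, Silurian, Devonian, Carboniferous, Permian.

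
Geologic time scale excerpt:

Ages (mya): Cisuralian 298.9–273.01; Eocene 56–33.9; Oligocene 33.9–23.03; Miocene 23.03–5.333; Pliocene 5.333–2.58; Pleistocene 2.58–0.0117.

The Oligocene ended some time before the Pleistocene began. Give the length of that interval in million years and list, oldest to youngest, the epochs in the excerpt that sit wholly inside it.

End of Oligocene = 23.03 Ma; start of Pleistocene = 2.58 Ma.
Gap = 23.03 − 2.58 = 20.45 Myr.
Epochs wholly inside 23.03–2.58 Ma: Miocene (23.03–5.333), Pliocene (5.333–2.58).

20.45 million years; Miocene, Pliocene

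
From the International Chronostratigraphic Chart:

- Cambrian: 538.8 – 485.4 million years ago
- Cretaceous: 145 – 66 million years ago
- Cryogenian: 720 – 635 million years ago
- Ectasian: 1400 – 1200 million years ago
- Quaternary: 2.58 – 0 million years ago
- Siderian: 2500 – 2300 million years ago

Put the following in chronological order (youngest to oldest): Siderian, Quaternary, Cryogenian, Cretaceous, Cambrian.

The oldest of these is Siderian (starts 2500 Ma) and the youngest is Quaternary (ends 0 Ma).
In between, by decreasing start age: Cryogenian (720), Cambrian (538.8), Cretaceous (145).
Listing youngest first means reversing that sequence.

Quaternary → Cretaceous → Cambrian → Cryogenian → Siderian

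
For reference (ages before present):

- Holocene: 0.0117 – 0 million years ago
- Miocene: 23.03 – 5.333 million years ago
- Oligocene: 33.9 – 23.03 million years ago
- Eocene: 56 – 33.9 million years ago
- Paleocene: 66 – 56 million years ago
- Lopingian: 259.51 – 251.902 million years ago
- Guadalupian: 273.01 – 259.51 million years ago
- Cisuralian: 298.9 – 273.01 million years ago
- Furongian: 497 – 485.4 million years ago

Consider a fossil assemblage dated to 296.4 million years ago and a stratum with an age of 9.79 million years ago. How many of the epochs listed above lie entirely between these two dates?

296.4 Ma sits inside the Cisuralian (298.9–273.01) and 9.79 Ma inside the Miocene (23.03–5.333); neither of those is wholly between the two dates.
The listed epochs lying completely between them are Guadalupian, Lopingian, Paleocene, Eocene, Oligocene — 5 in all.

5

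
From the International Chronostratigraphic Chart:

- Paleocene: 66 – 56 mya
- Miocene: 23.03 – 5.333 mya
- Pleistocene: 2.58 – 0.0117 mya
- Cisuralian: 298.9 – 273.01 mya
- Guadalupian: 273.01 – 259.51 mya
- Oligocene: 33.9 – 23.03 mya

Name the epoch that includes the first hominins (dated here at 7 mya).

Miocene

7 Ma lies between 23.03 and 5.333 Ma, so it falls in the Miocene.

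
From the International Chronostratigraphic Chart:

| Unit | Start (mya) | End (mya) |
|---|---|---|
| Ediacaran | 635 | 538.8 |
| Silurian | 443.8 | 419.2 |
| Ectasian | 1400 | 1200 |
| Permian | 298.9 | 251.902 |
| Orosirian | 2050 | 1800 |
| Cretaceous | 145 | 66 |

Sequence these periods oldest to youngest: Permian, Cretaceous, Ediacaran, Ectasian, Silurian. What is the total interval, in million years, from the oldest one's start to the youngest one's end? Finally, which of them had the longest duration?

From the excerpt: Permian 298.9–251.902; Cretaceous 145–66; Ediacaran 635–538.8; Ectasian 1400–1200; Silurian 443.8–419.2 (Ma).
Larger Ma is earlier, so the oldest is Ectasian and the youngest is Cretaceous; oldest to youngest: Ectasian, Ediacaran, Silurian, Permian, Cretaceous.
Oldest start 1400 minus youngest end 66 gives 1334 Myr overall.
Individual lengths (start − end): Ectasian 200; Permian 46.998; Ediacaran 96.2; Silurian 24.6; Cretaceous 79. The largest is Ectasian at 200 Myr.

Ectasian → Ediacaran → Silurian → Permian → Cretaceous; total span 1334 Myr; longest is Ectasian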